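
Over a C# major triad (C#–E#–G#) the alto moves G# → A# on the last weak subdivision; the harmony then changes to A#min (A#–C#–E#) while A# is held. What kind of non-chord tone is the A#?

The harmony at that moment is C# major triad (C#, E#, G#); A# is not a chord tone.
It is approached by step up from G# and then sustained as the same pitch into the next harmony.
Arriving early and becoming a chord tone when the harmony changes — an anticipation.

A# is an anticipation.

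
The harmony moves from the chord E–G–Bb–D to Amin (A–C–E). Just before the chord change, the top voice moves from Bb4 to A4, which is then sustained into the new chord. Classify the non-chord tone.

A4 is an anticipation.

The harmony at that moment is E half-diminished seventh chord (E, G, Bb, D); A4 is not a chord tone.
It is approached by step down from Bb4 and then sustained as the same pitch into the next harmony.
Arriving early and becoming a chord tone when the harmony changes — an anticipation.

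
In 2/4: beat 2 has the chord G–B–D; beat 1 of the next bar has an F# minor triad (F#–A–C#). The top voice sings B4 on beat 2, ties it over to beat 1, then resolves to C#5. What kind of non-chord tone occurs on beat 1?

The harmony at that moment is F# minor triad (F#, A, C#); B4 is not a chord tone.
It is held over (the same pitch as the preceding B4) and left by step up to C#5.
Held over from the previous chord and resolving up by step — a retardation.

Retardation.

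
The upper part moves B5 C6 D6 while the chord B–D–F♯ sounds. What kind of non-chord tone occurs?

C6 is a passing tone.

The harmony at that moment is B minor triad (B, D, F♯); C6 is not a chord tone.
It is approached by step up from B5 and left by step up to D6.
Step in, step out in the same direction — a passing tone.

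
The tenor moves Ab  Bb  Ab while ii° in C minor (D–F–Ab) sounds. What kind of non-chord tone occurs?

Bb is a neighbor tone.

The harmony at that moment is D diminished triad (D, F, Ab); Bb is not a chord tone.
It is approached by step up from Ab and left by step down to Ab.
Step away and step back to the same note — a neighbor tone (upper neighbor).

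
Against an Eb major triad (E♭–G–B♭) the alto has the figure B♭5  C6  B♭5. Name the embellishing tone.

C6 is a neighbor tone.

The harmony at that moment is E♭ major triad (E♭, G, B♭); C6 is not a chord tone.
It is approached by step up from B♭5 and left by step down to B♭5.
Step away and step back to the same note — a neighbor tone (upper neighbor).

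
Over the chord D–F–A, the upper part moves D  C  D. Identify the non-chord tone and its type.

The harmony at that moment is D minor triad (D, F, A); C is not a chord tone.
It is approached by step down from D and left by step up to D.
Step away and step back to the same note — a neighbor tone (lower neighbor).

C is a neighbor tone.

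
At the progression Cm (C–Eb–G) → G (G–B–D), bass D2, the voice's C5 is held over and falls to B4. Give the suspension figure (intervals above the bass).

7–6 suspension.

At the second chord the bass is D2. The suspended C5 lies a seventh above the bass; after resolving down by step to B4, the interval above the bass becomes a sixth.
Suspension figures are named by those two intervals: 7–6.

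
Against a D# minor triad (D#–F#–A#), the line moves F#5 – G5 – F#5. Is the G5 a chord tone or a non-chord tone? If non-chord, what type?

Non-chord tone — a neighbor tone.

The harmony at that moment is D# minor triad (D#, F#, A#); G5 is not a chord tone.
It is approached by step up from F#5 and left by step down to F#5.
Step away and step back to the same note — a neighbor tone (upper neighbor).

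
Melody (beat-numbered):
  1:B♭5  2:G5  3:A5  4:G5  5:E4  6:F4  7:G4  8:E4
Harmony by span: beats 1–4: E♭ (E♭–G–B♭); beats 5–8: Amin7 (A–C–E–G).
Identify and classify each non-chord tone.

The harmony at that moment is E♭ major triad (E♭, G, B♭); A5 is not a chord tone.
It is approached by step up from G5 and left by step down to G5.
Step away and step back to the same note — a neighbor tone (upper neighbor).
The harmony at that moment is A minor seventh chord (A, C, E, G); F4 is not a chord tone.
It is approached by step up from E4 and left by step up to G4.
Step in, step out in the same direction — a passing tone.

A5 (beat 3) — neighbor tone; F4 (beat 6) — passing tone.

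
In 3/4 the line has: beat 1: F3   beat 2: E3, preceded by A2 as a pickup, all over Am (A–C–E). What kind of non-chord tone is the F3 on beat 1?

The harmony at that moment is A minor triad (A, C, E); F3 is not a chord tone.
It is approached by leap up from A2 and left by step down to E3.
Leap in, step out, metrically accented — an appoggiatura.

Appoggiatura.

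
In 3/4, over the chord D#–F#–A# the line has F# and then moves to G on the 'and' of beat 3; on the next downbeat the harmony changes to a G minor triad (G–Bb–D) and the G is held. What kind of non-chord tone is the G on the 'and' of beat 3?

Anticipation.

The harmony at that moment is D# minor triad (D#, F#, A#); G is not a chord tone.
It is approached by step up from F# and then sustained as the same pitch into the next harmony.
Arriving early and becoming a chord tone when the harmony changes — an anticipation.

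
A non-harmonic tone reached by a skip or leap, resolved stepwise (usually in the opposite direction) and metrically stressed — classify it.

Approach: by leap. Departure: by step. Metric position: strong.
Leap in, step out, in a metrically strong position — an appoggiatura. (It is the mirror image of the escape tone, which steps in and leaps out from a weak position.)

Appoggiatura.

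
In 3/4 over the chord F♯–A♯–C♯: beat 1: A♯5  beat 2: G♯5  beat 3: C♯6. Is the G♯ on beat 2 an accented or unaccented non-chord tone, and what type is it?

Unaccented escape tone.

The harmony at that moment is F♯ major triad (F♯, A♯, C♯); G♯5 is not a chord tone.
It is approached by step down from A♯5 and left by leap up to C♯6.
Step in, leap out — an escape tone.
It falls on a weak beat, so it is unaccented.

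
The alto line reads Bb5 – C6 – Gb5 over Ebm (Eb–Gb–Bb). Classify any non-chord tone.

C6 is an escape tone.

The harmony at that moment is Eb minor triad (Eb, Gb, Bb); C6 is not a chord tone.
It is approached by step up from Bb5 and left by leap down to Gb5.
Step in, leap out — an escape tone.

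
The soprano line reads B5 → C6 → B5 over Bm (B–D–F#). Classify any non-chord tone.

C6 is a neighbor tone.

The harmony at that moment is B minor triad (B, D, F#); C6 is not a chord tone.
It is approached by step up from B5 and left by step down to B5.
Step away and step back to the same note — a neighbor tone (upper neighbor).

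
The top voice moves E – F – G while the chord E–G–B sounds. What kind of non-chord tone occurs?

The harmony at that moment is E minor triad (E, G, B); F is not a chord tone.
It is approached by step up from E and left by step up to G.
Step in, step out in the same direction — a passing tone.

F is a passing tone.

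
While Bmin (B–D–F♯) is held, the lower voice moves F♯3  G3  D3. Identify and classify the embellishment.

G3 is an escape tone.

The harmony at that moment is B minor triad (B, D, F♯); G3 is not a chord tone.
It is approached by step up from F♯3 and left by leap down to D3.
Step in, leap out — an escape tone.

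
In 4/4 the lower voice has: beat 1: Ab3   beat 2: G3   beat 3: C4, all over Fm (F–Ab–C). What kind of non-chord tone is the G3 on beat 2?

The harmony at that moment is F minor triad (F, Ab, C); G3 is not a chord tone.
It is approached by step down from Ab3 and left by leap up to C4.
Step in, leap out, on a weak beat — an escape tone.

Escape tone.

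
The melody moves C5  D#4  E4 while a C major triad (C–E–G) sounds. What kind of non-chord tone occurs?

D#4 is an appoggiatura.

The harmony at that moment is C major triad (C, E, G); D#4 is not a chord tone.
It is approached by leap down from C5 and left by step up to E4.
Leap in, step out — an appoggiatura.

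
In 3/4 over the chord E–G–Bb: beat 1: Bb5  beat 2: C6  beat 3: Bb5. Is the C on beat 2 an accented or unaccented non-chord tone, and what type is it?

The harmony at that moment is E diminished triad (E, G, Bb); C6 is not a chord tone.
It is approached by step up from Bb5 and left by step down to Bb5.
Step away and step back to the same note — a neighbor tone (upper neighbor).
It falls on a weak beat, so it is unaccented.

Unaccented neighbor tone.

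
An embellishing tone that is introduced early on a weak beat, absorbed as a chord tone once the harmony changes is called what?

Anticipation.

Approach: ahead of the chord change (typically by step), so it is dissonant against the current harmony. Departure: none — the same pitch is restated or held and is a chord tone of the new harmony.
Dissonant first, consonant once the harmony catches up: the note simply arrives early — an anticipation. (The reverse timing, consonant first and dissonant after the change, would be a suspension or retardation.)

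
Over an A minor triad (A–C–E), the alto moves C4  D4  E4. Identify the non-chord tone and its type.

The harmony at that moment is A minor triad (A, C, E); D4 is not a chord tone.
It is approached by step up from C4 and left by step up to E4.
Step in, step out in the same direction — a passing tone.

D4 is a passing tone.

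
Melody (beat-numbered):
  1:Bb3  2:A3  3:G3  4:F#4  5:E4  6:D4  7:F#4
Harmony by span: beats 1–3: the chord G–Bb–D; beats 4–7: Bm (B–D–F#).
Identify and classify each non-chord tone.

The harmony at that moment is G minor triad (G, Bb, D); A3 is not a chord tone.
It is approached by step down from Bb3 and left by step down to G3.
Step in, step out in the same direction — a passing tone.
The harmony at that moment is B minor triad (B, D, F#); E4 is not a chord tone.
It is approached by step down from F#4 and left by step down to D4.
Step in, step out in the same direction — a passing tone.

A3 (beat 2) — passing tone; E4 (beat 5) — passing tone.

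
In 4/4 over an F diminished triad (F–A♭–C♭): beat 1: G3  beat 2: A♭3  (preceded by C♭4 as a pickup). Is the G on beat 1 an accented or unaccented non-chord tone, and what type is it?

Accented appoggiatura.

The harmony at that moment is F diminished triad (F, A♭, C♭); G3 is not a chord tone.
It is approached by leap down from C♭4 and left by step up to A♭3.
Leap in, step out — an appoggiatura.
It falls on the downbeat, so it is accented.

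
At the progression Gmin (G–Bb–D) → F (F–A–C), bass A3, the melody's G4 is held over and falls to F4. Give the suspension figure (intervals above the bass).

7–6 suspension.

At the second chord the bass is A3. The suspended G4 lies a seventh above the bass; after resolving down by step to F4, the interval above the bass becomes a sixth.
Suspension figures are named by those two intervals: 7–6.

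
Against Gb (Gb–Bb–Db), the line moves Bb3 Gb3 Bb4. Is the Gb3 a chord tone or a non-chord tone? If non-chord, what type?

Chord tone (the root of Gb major triad).

Gb major triad contains Gb, Bb, Db; Gb is the root, so it is a chord tone.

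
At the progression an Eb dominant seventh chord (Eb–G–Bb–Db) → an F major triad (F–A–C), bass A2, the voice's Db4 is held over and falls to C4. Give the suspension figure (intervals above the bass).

4–3 suspension.

At the second chord the bass is A2. The suspended Db4 lies a fourth above the bass; after resolving down by step to C4, the interval above the bass becomes a third.
Suspension figures are named by those two intervals: 4–3.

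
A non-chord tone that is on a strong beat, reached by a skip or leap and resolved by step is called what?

Appoggiatura.

Approach: by leap. Departure: by step. Metric position: strong.
Leap in, step out, in a metrically strong position — an appoggiatura. (It is the mirror image of the escape tone, which steps in and leaps out from a weak position.)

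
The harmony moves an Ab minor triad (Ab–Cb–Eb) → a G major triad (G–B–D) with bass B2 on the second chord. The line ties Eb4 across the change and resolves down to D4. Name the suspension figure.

4–3 suspension.

At the second chord the bass is B2. The suspended Eb4 lies a fourth above the bass; after resolving down by step to D4, the interval above the bass becomes a third.
Suspension figures are named by those two intervals: 4–3.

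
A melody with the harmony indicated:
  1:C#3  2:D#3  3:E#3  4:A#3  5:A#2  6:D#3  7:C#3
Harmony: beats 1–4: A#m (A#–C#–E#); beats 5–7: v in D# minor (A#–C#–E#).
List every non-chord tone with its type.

D#3 (beat 2) — passing tone; D#3 (beat 6) — appoggiatura.

The harmony at that moment is A# minor triad (A#, C#, E#); D#3 is not a chord tone.
It is approached by step up from C#3 and left by step up to E#3.
Step in, step out in the same direction — a passing tone.
The harmony at that moment is A# minor triad (A#, C#, E#); D#3 is not a chord tone.
It is approached by leap up from A#2 and left by step down to C#3.
Leap in, step out — an appoggiatura.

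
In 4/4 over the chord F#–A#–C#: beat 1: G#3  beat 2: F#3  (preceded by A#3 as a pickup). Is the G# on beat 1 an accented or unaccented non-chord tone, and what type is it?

Accented passing tone.

The harmony at that moment is F# major triad (F#, A#, C#); G#3 is not a chord tone.
It is approached by step down from A#3 and left by step down to F#3.
Step in, step out in the same direction — a passing tone.
It falls on the downbeat, so it is accented.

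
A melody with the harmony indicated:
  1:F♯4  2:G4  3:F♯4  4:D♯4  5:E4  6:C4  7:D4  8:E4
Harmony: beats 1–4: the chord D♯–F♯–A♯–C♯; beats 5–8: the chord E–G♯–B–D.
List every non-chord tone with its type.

G4 (beat 2) — neighbor tone; C4 (beat 6) — appoggiatura.

The harmony at that moment is D♯ minor seventh chord (D♯, F♯, A♯, C♯); G4 is not a chord tone.
It is approached by step up from F♯4 and left by step down to F♯4.
Step away and step back to the same note — a neighbor tone (upper neighbor).
The harmony at that moment is E dominant seventh chord (E, G♯, B, D); C4 is not a chord tone.
It is approached by leap down from E4 and left by step up to D4.
Leap in, step out — an appoggiatura.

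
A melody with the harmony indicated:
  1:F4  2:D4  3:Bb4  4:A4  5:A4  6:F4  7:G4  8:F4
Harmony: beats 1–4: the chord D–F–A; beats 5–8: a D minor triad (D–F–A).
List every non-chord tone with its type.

Bb4 (beat 3) — appoggiatura; G4 (beat 7) — neighbor tone.

The harmony at that moment is D minor triad (D, F, A); Bb4 is not a chord tone.
It is approached by leap up from D4 and left by step down to A4.
Leap in, step out — an appoggiatura.
The harmony at that moment is D minor triad (D, F, A); G4 is not a chord tone.
It is approached by step up from F4 and left by step down to F4.
Step away and step back to the same note — a neighbor tone (upper neighbor).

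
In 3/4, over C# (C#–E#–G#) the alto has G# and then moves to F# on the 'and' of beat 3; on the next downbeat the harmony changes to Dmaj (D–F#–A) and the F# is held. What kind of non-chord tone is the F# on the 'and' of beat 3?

Anticipation.

The harmony at that moment is C# major triad (C#, E#, G#); F# is not a chord tone.
It is approached by step down from G# and then sustained as the same pitch into the next harmony.
Arriving early and becoming a chord tone when the harmony changes — an anticipation.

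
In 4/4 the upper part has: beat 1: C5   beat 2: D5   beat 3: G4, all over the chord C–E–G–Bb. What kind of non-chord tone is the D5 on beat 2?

The harmony at that moment is C dominant seventh chord (C, E, G, Bb); D5 is not a chord tone.
It is approached by step up from C5 and left by leap down to G4.
Step in, leap out, on a weak beat — an escape tone.

Escape tone.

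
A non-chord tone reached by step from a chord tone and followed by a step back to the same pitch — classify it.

Neighbor tone.

Approach: by step. Departure: by step in the opposite direction, back to the starting pitch.
Stepwise on both sides but reversing to return to the same chord tone — a neighbor tone. (Had it continued onward in the same direction it would be a passing tone instead.)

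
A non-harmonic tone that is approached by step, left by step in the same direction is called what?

Passing tone.

Approach: by step. Departure: by step, continuing in the same direction.
Stepwise on both sides with no change of direction means the note fills in the space between two different chord tones — a passing tone. (Had it turned back to its starting note it would be a neighbor tone instead.)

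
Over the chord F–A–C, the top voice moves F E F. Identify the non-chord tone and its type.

E is a neighbor tone.

The harmony at that moment is F major triad (F, A, C); E is not a chord tone.
It is approached by step down from F and left by step up to F.
Step away and step back to the same note — a neighbor tone (lower neighbor).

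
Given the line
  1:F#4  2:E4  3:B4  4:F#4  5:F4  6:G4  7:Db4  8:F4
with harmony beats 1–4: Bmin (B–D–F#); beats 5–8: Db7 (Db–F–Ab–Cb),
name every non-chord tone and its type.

The harmony at that moment is B minor triad (B, D, F#); E4 is not a chord tone.
It is approached by step down from F#4 and left by leap up to B4.
Step in, leap out — an escape tone.
The harmony at that moment is Db dominant seventh chord (Db, F, Ab, Cb); G4 is not a chord tone.
It is approached by step up from F4 and left by leap down to Db4.
Step in, leap out — an escape tone.

E4 (beat 2) — escape tone; G4 (beat 6) — escape tone.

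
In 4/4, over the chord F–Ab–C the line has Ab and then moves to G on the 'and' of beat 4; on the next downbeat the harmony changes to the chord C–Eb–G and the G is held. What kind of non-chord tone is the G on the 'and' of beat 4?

Anticipation.

The harmony at that moment is F minor triad (F, Ab, C); G is not a chord tone.
It is approached by step down from Ab and then sustained as the same pitch into the next harmony.
Arriving early and becoming a chord tone when the harmony changes — an anticipation.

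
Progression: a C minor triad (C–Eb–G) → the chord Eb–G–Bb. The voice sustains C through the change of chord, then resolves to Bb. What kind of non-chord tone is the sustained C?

C is a suspension.

The harmony at that moment is Eb major triad (Eb, G, Bb); C is not a chord tone.
It is held over (the same pitch as the preceding C) and left by step down to Bb.
Held over from the previous chord and resolving down by step — a suspension.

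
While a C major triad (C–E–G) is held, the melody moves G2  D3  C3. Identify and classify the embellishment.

D3 is an appoggiatura.

The harmony at that moment is C major triad (C, E, G); D3 is not a chord tone.
It is approached by leap up from G2 and left by step down to C3.
Leap in, step out — an appoggiatura.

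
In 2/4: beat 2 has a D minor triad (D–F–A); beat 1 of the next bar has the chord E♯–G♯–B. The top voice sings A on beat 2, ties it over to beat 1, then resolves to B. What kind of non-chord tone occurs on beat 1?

The harmony at that moment is E♯ diminished triad (E♯, G♯, B); A is not a chord tone.
It is held over (the same pitch as the preceding A) and left by step up to B.
Held over from the previous chord and resolving up by step — a retardation.

Retardation.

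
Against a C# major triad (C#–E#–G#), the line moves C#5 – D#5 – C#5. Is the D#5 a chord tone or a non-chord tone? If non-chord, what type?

The harmony at that moment is C# major triad (C#, E#, G#); D#5 is not a chord tone.
It is approached by step up from C#5 and left by step down to C#5.
Step away and step back to the same note — a neighbor tone (upper neighbor).

Non-chord tone — a neighbor tone.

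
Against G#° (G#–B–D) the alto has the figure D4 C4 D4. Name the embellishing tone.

C4 is a neighbor tone.

The harmony at that moment is G# diminished triad (G#, B, D); C4 is not a chord tone.
It is approached by step down from D4 and left by step up to D4.
Step away and step back to the same note — a neighbor tone (lower neighbor).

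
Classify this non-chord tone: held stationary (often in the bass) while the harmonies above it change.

Pedal tone.

Approach: none. Departure: none — a single pitch is sustained while the chords change around it, passing through harmonies that do not contain it.
No melodic motion at all; the dissonance is created entirely by the moving harmonies against the stationary note — a pedal tone (pedal point).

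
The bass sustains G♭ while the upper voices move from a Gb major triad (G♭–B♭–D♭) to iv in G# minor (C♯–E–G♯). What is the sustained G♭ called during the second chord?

The harmony at that moment is C♯ minor triad (C♯, E, G♯); G♭ is not a chord tone.
It is held over (the same pitch as the preceding G♭) and then sustained as the same pitch into the next harmony.
Sustained through a change of harmony — a pedal tone.

Pedal tone (pedal point).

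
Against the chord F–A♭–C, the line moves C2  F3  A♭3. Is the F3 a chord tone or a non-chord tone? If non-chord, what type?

Chord tone (the root of F minor triad).

F minor triad contains F, A♭, C; F is the root, so it is a chord tone.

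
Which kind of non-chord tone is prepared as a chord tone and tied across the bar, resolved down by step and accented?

Approach: by preparation — the pitch is first a chord tone, then held (tied or repeated) while the harmony changes under it. Departure: down by step. Metric position: strong.
A prepared dissonance that resolves downward by step — a suspension. (The same figure resolving upward would be a retardation.)

Suspension.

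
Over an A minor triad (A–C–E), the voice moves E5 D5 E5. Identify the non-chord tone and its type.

D5 is a neighbor tone.

The harmony at that moment is A minor triad (A, C, E); D5 is not a chord tone.
It is approached by step down from E5 and left by step up to E5.
Step away and step back to the same note — a neighbor tone (lower neighbor).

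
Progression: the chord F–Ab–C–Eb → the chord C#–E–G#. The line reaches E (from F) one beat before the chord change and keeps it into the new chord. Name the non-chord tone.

The harmony at that moment is F minor seventh chord (F, Ab, C, Eb); E is not a chord tone.
It is approached by step down from F and then sustained as the same pitch into the next harmony.
Arriving early and becoming a chord tone when the harmony changes — an anticipation.

E is an anticipation.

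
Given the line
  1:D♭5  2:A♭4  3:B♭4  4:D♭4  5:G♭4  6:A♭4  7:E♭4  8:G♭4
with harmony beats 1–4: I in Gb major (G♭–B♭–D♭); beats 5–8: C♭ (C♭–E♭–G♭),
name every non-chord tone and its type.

A♭4 (beat 2) — appoggiatura; A♭4 (beat 6) — escape tone.

The harmony at that moment is G♭ major triad (G♭, B♭, D♭); A♭4 is not a chord tone.
It is approached by leap down from D♭5 and left by step up to B♭4.
Leap in, step out — an appoggiatura.
The harmony at that moment is C♭ major triad (C♭, E♭, G♭); A♭4 is not a chord tone.
It is approached by step up from G♭4 and left by leap down to E♭4.
Step in, leap out — an escape tone.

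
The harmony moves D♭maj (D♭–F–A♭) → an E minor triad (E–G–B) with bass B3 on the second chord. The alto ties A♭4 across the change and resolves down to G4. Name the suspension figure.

7–6 suspension.

At the second chord the bass is B3. The suspended A♭4 lies a seventh above the bass; after resolving down by step to G4, the interval above the bass becomes a sixth.
Suspension figures are named by those two intervals: 7–6.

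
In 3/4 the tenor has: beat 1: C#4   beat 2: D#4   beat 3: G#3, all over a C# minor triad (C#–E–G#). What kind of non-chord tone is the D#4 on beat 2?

Escape tone.

The harmony at that moment is C# minor triad (C#, E, G#); D#4 is not a chord tone.
It is approached by step up from C#4 and left by leap down to G#3.
Step in, leap out, on a weak beat — an escape tone.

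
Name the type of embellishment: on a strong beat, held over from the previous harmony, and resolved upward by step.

Retardation.

Approach: by preparation — the pitch is first a chord tone, then held (tied or repeated) while the harmony changes under it. Departure: up by step. Metric position: strong.
A prepared dissonance that resolves upward by step — a retardation. (The same figure resolving downward would be a suspension.)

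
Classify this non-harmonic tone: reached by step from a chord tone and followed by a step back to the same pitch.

Neighbor tone.

Approach: by step. Departure: by step in the opposite direction, back to the starting pitch.
Stepwise on both sides but reversing to return to the same chord tone — a neighbor tone. (Had it continued onward in the same direction it would be a passing tone instead.)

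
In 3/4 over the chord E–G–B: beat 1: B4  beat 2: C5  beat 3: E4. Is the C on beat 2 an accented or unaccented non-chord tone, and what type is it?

The harmony at that moment is E minor triad (E, G, B); C5 is not a chord tone.
It is approached by step up from B4 and left by leap down to E4.
Step in, leap out — an escape tone.
It falls on a weak beat, so it is unaccented.

Unaccented escape tone.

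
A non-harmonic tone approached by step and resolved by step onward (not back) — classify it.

Approach: by step. Departure: by step, continuing in the same direction.
Stepwise on both sides with no change of direction means the note fills in the space between two different chord tones — a passing tone. (Had it turned back to its starting note it would be a neighbor tone instead.)

Passing tone.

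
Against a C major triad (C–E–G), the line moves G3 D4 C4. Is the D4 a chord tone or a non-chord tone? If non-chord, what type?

The harmony at that moment is C major triad (C, E, G); D4 is not a chord tone.
It is approached by leap up from G3 and left by step down to C4.
Leap in, step out — an appoggiatura.

Non-chord tone — an appoggiatura.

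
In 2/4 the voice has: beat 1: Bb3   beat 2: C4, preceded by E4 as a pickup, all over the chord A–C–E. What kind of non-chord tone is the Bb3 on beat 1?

The harmony at that moment is A minor triad (A, C, E); Bb3 is not a chord tone.
It is approached by leap down from E4 and left by step up to C4.
Leap in, step out, metrically accented — an appoggiatura.

Appoggiatura.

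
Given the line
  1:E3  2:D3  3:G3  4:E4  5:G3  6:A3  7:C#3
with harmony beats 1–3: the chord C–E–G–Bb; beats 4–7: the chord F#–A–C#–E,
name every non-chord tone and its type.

The harmony at that moment is C dominant seventh chord (C, E, G, Bb); D3 is not a chord tone.
It is approached by step down from E3 and left by leap up to G3.
Step in, leap out — an escape tone.
The harmony at that moment is F# minor seventh chord (F#, A, C#, E); G3 is not a chord tone.
It is approached by leap down from E4 and left by step up to A3.
Leap in, step out — an appoggiatura.

D3 (beat 2) — escape tone; G3 (beat 5) — appoggiatura.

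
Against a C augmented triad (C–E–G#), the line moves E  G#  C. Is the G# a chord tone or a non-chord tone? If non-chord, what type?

C augmented triad contains C, E, G#; G# is the fifth, so it is a chord tone.

Chord tone (the fifth of C augmented triad).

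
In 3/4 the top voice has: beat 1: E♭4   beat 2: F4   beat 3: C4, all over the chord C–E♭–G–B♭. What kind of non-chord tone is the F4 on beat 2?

Escape tone.

The harmony at that moment is C minor seventh chord (C, E♭, G, B♭); F4 is not a chord tone.
It is approached by step up from E♭4 and left by leap down to C4.
Step in, leap out, on a weak beat — an escape tone.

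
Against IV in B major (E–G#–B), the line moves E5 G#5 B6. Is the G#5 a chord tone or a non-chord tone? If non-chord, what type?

Chord tone (the third of E major triad).

E major triad contains E, G#, B; G# is the third, so it is a chord tone.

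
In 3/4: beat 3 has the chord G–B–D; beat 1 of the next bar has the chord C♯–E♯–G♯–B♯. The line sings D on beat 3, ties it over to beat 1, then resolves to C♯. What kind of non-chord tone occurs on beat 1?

The harmony at that moment is C♯ major seventh chord (C♯, E♯, G♯, B♯); D is not a chord tone.
It is held over (the same pitch as the preceding D) and left by step down to C♯.
Held over from the previous chord and resolving down by step — a suspension.

Suspension.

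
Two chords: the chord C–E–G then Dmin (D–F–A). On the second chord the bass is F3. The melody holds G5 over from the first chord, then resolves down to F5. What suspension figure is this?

At the second chord the bass is F3. The suspended G5 lies a ninth above the bass; after resolving down by step to F5, the interval above the bass becomes an octave.
Suspension figures are named by those two intervals: 9–8.

9–8 suspension.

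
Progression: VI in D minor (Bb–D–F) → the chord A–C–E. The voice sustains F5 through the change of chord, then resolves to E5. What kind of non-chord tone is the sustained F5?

The harmony at that moment is A minor triad (A, C, E); F5 is not a chord tone.
It is held over (the same pitch as the preceding F5) and left by step down to E5.
Held over from the previous chord and resolving down by step — a suspension.

F5 is a suspension.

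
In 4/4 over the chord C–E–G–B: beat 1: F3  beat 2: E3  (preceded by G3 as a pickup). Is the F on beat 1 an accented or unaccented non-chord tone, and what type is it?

The harmony at that moment is C major seventh chord (C, E, G, B); F3 is not a chord tone.
It is approached by step down from G3 and left by step down to E3.
Step in, step out in the same direction — a passing tone.
It falls on the downbeat, so it is accented.

Accented passing tone.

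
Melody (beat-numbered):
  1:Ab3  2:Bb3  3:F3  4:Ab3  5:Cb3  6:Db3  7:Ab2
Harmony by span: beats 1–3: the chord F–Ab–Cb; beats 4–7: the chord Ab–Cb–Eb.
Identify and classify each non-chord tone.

The harmony at that moment is F diminished triad (F, Ab, Cb); Bb3 is not a chord tone.
It is approached by step up from Ab3 and left by leap down to F3.
Step in, leap out — an escape tone.
The harmony at that moment is Ab minor triad (Ab, Cb, Eb); Db3 is not a chord tone.
It is approached by step up from Cb3 and left by leap down to Ab2.
Step in, leap out — an escape tone.

Bb3 (beat 2) — escape tone; Db3 (beat 6) — escape tone.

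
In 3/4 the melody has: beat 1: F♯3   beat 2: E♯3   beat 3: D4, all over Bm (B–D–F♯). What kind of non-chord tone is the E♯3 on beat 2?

Escape tone.

The harmony at that moment is B minor triad (B, D, F♯); E♯3 is not a chord tone.
It is approached by step down from F♯3 and left by leap up to D4.
Step in, leap out, on a weak beat — an escape tone.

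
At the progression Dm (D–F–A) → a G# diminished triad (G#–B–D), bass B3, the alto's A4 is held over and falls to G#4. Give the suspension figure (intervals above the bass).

7–6 suspension.

At the second chord the bass is B3. The suspended A4 lies a seventh above the bass; after resolving down by step to G#4, the interval above the bass becomes a sixth.
Suspension figures are named by those two intervals: 7–6.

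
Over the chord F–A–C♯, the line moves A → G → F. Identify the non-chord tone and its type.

The harmony at that moment is F augmented triad (F, A, C♯); G is not a chord tone.
It is approached by step down from A and left by step down to F.
Step in, step out in the same direction — a passing tone.

G is a passing tone.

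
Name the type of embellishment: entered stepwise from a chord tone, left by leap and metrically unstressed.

Escape tone.

Approach: by step. Departure: by leap. Metric position: weak.
Step in, leap out, from a weak position — an escape tone (échappée). (It is the mirror image of the appoggiatura, which leaps in and steps out on a strong beat.)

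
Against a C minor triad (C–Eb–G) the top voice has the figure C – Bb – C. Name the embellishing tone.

The harmony at that moment is C minor triad (C, Eb, G); Bb is not a chord tone.
It is approached by step down from C and left by step up to C.
Step away and step back to the same note — a neighbor tone (lower neighbor).

Bb is a neighbor tone.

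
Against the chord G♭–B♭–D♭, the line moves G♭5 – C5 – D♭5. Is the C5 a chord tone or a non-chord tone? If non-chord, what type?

The harmony at that moment is G♭ major triad (G♭, B♭, D♭); C5 is not a chord tone.
It is approached by leap down from G♭5 and left by step up to D♭5.
Leap in, step out — an appoggiatura.

Non-chord tone — an appoggiatura.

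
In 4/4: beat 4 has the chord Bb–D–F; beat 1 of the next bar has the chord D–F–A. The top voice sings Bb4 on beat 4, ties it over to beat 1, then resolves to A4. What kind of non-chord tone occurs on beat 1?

Suspension.

The harmony at that moment is D minor triad (D, F, A); Bb4 is not a chord tone.
It is held over (the same pitch as the preceding Bb4) and left by step down to A4.
Held over from the previous chord and resolving down by step — a suspension.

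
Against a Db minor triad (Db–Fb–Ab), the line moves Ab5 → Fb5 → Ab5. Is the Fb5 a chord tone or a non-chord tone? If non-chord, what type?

Chord tone (the third of Db minor triad).

Db minor triad contains Db, Fb, Ab; Fb is the third, so it is a chord tone.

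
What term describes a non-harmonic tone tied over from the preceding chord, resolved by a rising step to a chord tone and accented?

Retardation.

Approach: by preparation — the pitch is first a chord tone, then held (tied or repeated) while the harmony changes under it. Departure: up by step. Metric position: strong.
A prepared dissonance that resolves upward by step — a retardation. (The same figure resolving downward would be a suspension.)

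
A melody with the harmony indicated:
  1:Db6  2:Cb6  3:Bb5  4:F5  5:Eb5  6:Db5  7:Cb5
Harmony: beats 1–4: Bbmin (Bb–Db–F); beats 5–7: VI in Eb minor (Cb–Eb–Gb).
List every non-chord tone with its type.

Cb6 (beat 2) — passing tone; Db5 (beat 6) — passing tone.

The harmony at that moment is Bb minor triad (Bb, Db, F); Cb6 is not a chord tone.
It is approached by step down from Db6 and left by step down to Bb5.
Step in, step out in the same direction — a passing tone.
The harmony at that moment is Cb major triad (Cb, Eb, Gb); Db5 is not a chord tone.
It is approached by step down from Eb5 and left by step down to Cb5.
Step in, step out in the same direction — a passing tone.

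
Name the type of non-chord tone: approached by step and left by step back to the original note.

Approach: by step. Departure: by step in the opposite direction, back to the starting pitch.
Stepwise on both sides but reversing to return to the same chord tone — a neighbor tone. (Had it continued onward in the same direction it would be a passing tone instead.)

Neighbor tone.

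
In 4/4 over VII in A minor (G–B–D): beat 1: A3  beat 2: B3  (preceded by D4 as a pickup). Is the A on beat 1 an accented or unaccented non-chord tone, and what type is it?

Accented appoggiatura.

The harmony at that moment is G major triad (G, B, D); A3 is not a chord tone.
It is approached by leap down from D4 and left by step up to B3.
Leap in, step out — an appoggiatura.
It falls on the downbeat, so it is accented.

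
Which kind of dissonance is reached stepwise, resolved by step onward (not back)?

Approach: by step. Departure: by step, continuing in the same direction.
Stepwise on both sides with no change of direction means the note fills in the space between two different chord tones — a passing tone. (Had it turned back to its starting note it would be a neighbor tone instead.)

Passing tone.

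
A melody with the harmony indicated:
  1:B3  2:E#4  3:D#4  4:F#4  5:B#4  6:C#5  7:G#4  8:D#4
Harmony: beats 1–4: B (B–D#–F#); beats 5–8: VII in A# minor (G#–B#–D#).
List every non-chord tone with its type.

E#4 (beat 2) — appoggiatura; C#5 (beat 6) — escape tone.

The harmony at that moment is B major triad (B, D#, F#); E#4 is not a chord tone.
It is approached by leap up from B3 and left by step down to D#4.
Leap in, step out — an appoggiatura.
The harmony at that moment is G# major triad (G#, B#, D#); C#5 is not a chord tone.
It is approached by step up from B#4 and left by leap down to G#4.
Step in, leap out — an escape tone.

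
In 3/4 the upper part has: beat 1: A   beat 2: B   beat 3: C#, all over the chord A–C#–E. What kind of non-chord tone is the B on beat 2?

Passing tone.

The harmony at that moment is A major triad (A, C#, E); B is not a chord tone.
It is approached by step up from A and left by step up to C#.
Step in, step out in the same direction — a passing tone.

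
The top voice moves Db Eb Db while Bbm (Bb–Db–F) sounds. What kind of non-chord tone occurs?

The harmony at that moment is Bb minor triad (Bb, Db, F); Eb is not a chord tone.
It is approached by step up from Db and left by step down to Db.
Step away and step back to the same note — a neighbor tone (upper neighbor).

Eb is a neighbor tone.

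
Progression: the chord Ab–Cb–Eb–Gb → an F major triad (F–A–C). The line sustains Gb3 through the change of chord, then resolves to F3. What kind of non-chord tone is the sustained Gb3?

The harmony at that moment is F major triad (F, A, C); Gb3 is not a chord tone.
It is held over (the same pitch as the preceding Gb3) and left by step down to F3.
Held over from the previous chord and resolving down by step — a suspension.

Gb3 is a suspension.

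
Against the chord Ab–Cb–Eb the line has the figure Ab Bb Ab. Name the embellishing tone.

Bb is a neighbor tone.

The harmony at that moment is Ab minor triad (Ab, Cb, Eb); Bb is not a chord tone.
It is approached by step up from Ab and left by step down to Ab.
Step away and step back to the same note — a neighbor tone (upper neighbor).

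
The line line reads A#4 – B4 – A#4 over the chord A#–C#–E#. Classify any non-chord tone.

B4 is a neighbor tone.

The harmony at that moment is A# minor triad (A#, C#, E#); B4 is not a chord tone.
It is approached by step up from A#4 and left by step down to A#4.
Step away and step back to the same note — a neighbor tone (upper neighbor).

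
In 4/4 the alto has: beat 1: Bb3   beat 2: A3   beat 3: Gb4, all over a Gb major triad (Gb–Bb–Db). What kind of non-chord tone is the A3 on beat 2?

Escape tone.

The harmony at that moment is Gb major triad (Gb, Bb, Db); A3 is not a chord tone.
It is approached by step down from Bb3 and left by leap up to Gb4.
Step in, leap out, on a weak beat — an escape tone.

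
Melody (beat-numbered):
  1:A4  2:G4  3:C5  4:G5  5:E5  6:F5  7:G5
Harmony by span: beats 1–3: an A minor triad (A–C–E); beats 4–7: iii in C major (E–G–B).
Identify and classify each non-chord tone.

G4 (beat 2) — escape tone; F5 (beat 6) — passing tone.

The harmony at that moment is A minor triad (A, C, E); G4 is not a chord tone.
It is approached by step down from A4 and left by leap up to C5.
Step in, leap out — an escape tone.
The harmony at that moment is E minor triad (E, G, B); F5 is not a chord tone.
It is approached by step up from E5 and left by step up to G5.
Step in, step out in the same direction — a passing tone.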